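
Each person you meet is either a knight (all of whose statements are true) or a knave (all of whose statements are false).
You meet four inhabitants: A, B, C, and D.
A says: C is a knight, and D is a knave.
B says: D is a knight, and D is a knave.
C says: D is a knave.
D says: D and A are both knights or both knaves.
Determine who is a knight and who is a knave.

As a knight, A's statement "C is a knight, and D is a knave" should be True; it is.
As a knave, B's statement "D is a knight, and D is a knave" should be False; it is.
As a knight, C's statement "D is a knave" should be True; it is.
D is a knave, so "D and A are both knights or both knaves" must be False — and it is.

Knights: A and C. Knaves: B and D.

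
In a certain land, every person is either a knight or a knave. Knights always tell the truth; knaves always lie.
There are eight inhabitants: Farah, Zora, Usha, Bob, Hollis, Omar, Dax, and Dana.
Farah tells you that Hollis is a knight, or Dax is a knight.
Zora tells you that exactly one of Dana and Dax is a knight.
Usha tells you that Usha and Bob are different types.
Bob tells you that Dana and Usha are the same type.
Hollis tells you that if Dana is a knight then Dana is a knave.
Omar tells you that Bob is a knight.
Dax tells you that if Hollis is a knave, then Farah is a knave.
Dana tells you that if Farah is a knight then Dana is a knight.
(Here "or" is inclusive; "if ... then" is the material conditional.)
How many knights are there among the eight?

5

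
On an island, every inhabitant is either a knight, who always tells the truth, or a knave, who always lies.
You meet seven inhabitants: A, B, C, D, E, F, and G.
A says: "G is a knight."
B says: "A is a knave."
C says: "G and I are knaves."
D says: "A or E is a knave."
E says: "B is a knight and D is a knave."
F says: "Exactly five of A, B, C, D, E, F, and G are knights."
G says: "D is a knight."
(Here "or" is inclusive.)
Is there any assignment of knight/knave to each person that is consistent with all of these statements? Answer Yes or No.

Yes

One consistent assignment: A=knight, B=knave, C=knave, D=knight, E=knave, F=knave, G=knight.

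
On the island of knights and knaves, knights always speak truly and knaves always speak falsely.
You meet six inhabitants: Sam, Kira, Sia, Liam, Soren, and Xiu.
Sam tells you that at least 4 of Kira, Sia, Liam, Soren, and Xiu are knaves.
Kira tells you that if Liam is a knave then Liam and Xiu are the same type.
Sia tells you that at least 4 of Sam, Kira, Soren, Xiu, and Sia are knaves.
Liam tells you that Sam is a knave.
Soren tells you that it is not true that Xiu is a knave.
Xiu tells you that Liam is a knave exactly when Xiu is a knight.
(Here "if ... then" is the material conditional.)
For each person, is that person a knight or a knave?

Sam is a knight, and the claim "at least 4 of Kira, Sia, Liam, Soren, and Xiu are knaves" is indeed true.
Kira is a knight, and the claim "if Liam is a knave then Liam and Xiu are the same type" is indeed true.
Sia (knave): "at least 4 of Sam, Kira, Soren, Xiu, and Sia are knaves" — False. ✓
Since Liam is a knave, "Sam is a knave" needs to be False, which holds.
Soren is a knave, so "it is not true that Xiu is a knave" must be False — and it is.
Xiu is a knave, and the claim "Liam is a knave exactly when Xiu is a knight" is indeed False.

Knights: Sam and Kira. Knaves: Sia, Liam, Soren, and Xiu.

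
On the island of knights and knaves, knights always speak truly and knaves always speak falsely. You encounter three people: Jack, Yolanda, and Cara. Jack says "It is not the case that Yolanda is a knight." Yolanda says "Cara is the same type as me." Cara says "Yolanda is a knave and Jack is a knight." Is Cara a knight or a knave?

Cara is a knight.

Consistent assignments: {Jack=knight, Yolanda=knave, Cara=knight}
In every consistent assignment, Cara is a knight.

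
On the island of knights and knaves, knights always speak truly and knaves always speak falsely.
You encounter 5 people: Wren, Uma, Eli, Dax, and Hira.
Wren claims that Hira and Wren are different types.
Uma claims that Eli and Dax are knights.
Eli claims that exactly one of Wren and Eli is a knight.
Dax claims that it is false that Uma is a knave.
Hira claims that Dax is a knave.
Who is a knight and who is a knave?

Wren is a knave, Uma is a knight, Eli is a knight, Dax is a knight, and Hira is a knave.

Wren is a knave, so "Hira and Wren are different types" must be False — and it is.
As a knight, Uma's statement "Eli and Dax are knights" should be true; it is.
Eli is a knight; "exactly one of Wren and Eli is a knight" is true, as required.
Dax is a knight, and the claim "it is false that Uma is a knave" is indeed true.
Hira (knave): "Dax is a knave" — False. ✓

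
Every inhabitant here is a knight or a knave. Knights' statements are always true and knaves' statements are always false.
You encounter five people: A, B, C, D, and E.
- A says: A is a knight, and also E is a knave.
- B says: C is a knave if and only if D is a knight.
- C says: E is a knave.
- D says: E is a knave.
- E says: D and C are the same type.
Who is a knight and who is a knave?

A is a knave, B is a knave, C is a knave, D is a knave, and E is a knight.

A (knave): "A is a knight, and also E is a knave" — False. ✓
B is a knave, so "C is a knave if and only if D is a knight" must be False — and it is.
As a knave, C's statement "E is a knave" should be False; it is.
Since D is a knave, "E is a knave" needs to be False, which holds.
Since E is a knight, "D and C are the same type" needs to be True, which holds.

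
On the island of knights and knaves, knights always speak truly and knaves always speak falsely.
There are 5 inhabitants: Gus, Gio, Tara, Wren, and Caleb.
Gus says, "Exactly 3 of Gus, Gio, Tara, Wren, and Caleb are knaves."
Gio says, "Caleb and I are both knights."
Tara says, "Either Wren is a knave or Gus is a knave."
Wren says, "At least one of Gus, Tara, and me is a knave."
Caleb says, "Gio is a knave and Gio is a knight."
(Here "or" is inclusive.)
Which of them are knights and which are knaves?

Gus is a knight, Gio is a knave, Tara is a knave, Wren is a knight, and Caleb is a knave.

Since Gus is a knight, "exactly 3 of Gus, Gio, Tara, Wren, and Caleb are knaves" needs to be true, which holds.
Gio is a knave; "Caleb and I are both knights" is False, as required.
Tara is a knave, so "either Wren is a knave or Gus is a knave" must be False — and it is.
Wren (knight): "at least one of Gus, Tara, and me is a knave" — true. ✓
Since Caleb is a knave, "Gio is a knave and Gio is a knight" needs to be False, which holds.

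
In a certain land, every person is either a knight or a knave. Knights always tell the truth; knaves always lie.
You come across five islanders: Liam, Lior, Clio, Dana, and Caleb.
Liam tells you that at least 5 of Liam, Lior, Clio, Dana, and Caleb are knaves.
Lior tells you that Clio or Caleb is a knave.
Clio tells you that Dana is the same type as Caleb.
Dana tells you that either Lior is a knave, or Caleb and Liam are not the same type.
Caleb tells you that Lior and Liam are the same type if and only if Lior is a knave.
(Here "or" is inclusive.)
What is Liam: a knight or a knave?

Liam is a knave.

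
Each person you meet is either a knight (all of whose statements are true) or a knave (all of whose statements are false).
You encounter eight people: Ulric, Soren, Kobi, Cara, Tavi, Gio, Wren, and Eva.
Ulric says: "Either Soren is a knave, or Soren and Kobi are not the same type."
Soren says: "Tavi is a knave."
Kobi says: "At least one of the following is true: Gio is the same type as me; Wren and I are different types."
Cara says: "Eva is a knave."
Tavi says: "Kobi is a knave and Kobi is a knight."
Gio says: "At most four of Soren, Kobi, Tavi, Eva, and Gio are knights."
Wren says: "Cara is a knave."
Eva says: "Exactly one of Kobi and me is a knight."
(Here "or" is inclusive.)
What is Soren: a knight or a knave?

Soren is a knight.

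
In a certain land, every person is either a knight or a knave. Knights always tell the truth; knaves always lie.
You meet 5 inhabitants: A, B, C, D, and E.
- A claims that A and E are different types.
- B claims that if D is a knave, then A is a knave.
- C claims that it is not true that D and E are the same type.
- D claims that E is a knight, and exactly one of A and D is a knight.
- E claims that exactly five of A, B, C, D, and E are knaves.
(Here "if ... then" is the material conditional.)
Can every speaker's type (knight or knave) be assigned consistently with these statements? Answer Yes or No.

Yes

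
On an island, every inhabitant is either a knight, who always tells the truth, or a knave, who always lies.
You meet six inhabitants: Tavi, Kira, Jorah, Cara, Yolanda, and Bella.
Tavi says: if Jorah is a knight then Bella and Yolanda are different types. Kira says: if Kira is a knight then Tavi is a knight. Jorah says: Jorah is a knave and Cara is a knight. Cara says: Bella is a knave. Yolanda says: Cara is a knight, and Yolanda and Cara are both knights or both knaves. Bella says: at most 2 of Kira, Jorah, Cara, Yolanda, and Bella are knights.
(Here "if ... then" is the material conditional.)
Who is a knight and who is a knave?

As a knight, Tavi's statement "if Jorah is a knight then Bella and Yolanda are different types" should be true; it is.
Kira is a knight, and the claim "if Kira is a knight then Tavi is a knight" is indeed true.
Jorah is a knave, and the claim "Jorah is a knave and Cara is a knight" is indeed False.
Cara is a knave; "Bella is a knave" is False, as required.
Yolanda is a knave; "Cara is a knight, and Yolanda and Cara are both knights or both knaves" is False, as required.
Bella is a knight; "at most 2 of Kira, Jorah, Cara, Yolanda, and Bella are knights" is true, as required.

Knights: Tavi, Kira, and Bella. Knaves: Jorah, Cara, and Yolanda.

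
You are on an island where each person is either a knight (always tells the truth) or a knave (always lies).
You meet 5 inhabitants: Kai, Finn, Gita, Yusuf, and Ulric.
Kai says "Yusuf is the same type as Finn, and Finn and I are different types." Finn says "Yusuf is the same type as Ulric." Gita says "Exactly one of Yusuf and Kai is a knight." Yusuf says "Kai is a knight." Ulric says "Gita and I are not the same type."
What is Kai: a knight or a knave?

Kai is a knave.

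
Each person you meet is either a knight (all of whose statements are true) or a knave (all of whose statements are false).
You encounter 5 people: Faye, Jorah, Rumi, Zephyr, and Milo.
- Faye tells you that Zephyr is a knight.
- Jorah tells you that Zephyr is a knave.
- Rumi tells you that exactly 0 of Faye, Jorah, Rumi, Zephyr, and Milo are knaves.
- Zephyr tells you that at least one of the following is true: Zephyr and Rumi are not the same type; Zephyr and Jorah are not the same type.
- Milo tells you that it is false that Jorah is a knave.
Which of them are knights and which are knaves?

Since Faye is a knight, "Zephyr is a knight" needs to be True, which holds.
Jorah is a knave, and the claim "Zephyr is a knave" is indeed False.
Rumi is a knave; "exactly 0 of Faye, Jorah, Rumi, Zephyr, and Milo are knaves" is False, as required.
Zephyr (knight): "at least one of the following is true: Zephyr and Rumi are not the same type; Zephyr and Jorah are not the same type" — True. ✓
Since Milo is a knave, "it is false that Jorah is a knave" needs to be False, which holds.

Faye is a knight, Jorah is a knave, Rumi is a knave, Zephyr is a knight, and Milo is a knave.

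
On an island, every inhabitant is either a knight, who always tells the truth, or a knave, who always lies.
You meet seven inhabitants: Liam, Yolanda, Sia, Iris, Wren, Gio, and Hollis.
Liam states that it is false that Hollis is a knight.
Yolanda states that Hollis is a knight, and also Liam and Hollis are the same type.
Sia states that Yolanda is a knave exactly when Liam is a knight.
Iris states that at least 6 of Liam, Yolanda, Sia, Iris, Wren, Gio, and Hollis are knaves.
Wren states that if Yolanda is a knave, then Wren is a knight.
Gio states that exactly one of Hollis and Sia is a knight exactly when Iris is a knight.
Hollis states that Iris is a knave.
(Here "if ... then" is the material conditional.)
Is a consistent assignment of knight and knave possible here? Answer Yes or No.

Yes

One consistent assignment: Liam=knave, Yolanda=knave, Sia=knave, Iris=knave, Wren=knight, Gio=knave, Hollis=knight.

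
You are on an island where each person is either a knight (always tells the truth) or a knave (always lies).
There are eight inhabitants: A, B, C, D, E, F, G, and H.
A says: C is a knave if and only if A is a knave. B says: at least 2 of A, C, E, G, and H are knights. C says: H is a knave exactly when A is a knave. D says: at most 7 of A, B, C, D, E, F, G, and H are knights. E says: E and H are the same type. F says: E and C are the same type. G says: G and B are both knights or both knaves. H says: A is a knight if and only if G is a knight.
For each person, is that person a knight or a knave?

A is a knight, B is a knight, C is a knight, D is a knight, E is a knave, F is a knave, G is a knight, and H is a knight.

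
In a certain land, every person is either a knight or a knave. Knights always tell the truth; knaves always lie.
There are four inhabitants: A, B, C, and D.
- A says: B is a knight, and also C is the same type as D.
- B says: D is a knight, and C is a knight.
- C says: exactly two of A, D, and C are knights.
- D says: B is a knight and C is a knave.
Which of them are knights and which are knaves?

Knights: none. Knaves: A, B, C, and D.

A is a knave, and the claim "B is a knight, and also C is the same type as D" is indeed false.
As a knave, B's statement "D is a knight, and C is a knight" should be false; it is.
C is a knave, so "exactly two of A, D, and C are knights" must be false — and it is.
D is a knave; "B is a knight and C is a knave" is false, as required.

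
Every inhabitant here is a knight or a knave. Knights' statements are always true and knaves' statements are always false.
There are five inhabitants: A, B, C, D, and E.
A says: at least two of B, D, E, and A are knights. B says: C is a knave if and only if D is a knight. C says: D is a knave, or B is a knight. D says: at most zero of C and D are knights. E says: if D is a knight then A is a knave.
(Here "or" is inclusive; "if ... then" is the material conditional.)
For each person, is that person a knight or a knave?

Knights: A, B, C, and E. Knaves: D.

As a knight, A's statement "at least two of B, D, E, and A are knights" should be true; it is.
B is a knight; "C is a knave if and only if D is a knight" is true, as required.
C is a knight; "D is a knave, or B is a knight" is true, as required.
As a knave, D's statement "at most zero of C and D are knights" should be False; it is.
E is a knight, so "if D is a knight then A is a knave" must be true — and it is.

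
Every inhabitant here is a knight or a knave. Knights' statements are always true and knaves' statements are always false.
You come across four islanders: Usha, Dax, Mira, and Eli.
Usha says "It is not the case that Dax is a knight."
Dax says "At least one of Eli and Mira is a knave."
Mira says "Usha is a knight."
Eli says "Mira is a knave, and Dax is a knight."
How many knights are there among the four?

The unique consistent assignment is Usha=knave, Dax=knight, Mira=knave, Eli=knight.
That has 2 knights.

2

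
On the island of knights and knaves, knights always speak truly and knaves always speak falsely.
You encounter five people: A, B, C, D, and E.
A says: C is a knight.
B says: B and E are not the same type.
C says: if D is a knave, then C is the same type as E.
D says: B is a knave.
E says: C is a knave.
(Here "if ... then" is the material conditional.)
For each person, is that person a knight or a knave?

A is a knight, and the claim "C is a knight" is indeed true.
As a knave, B's statement "B and E are not the same type" should be False; it is.
C is a knight, and the claim "if D is a knave, then C is the same type as E" is indeed true.
As a knight, D's statement "B is a knave" should be true; it is.
E is a knave, so "C is a knave" must be False — and it is.

A is a knight, B is a knave, C is a knight, D is a knight, and E is a knave.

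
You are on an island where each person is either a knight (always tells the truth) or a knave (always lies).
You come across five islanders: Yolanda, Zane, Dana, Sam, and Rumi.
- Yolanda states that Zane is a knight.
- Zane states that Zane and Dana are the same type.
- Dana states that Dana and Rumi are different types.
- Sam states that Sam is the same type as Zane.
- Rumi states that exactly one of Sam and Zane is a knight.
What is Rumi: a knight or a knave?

Consistent assignments: {Yolanda=knight, Zane=knight, Dana=knight, Sam=knight, Rumi=knave}
In every consistent assignment, Rumi is a knave.

Rumi is a knave.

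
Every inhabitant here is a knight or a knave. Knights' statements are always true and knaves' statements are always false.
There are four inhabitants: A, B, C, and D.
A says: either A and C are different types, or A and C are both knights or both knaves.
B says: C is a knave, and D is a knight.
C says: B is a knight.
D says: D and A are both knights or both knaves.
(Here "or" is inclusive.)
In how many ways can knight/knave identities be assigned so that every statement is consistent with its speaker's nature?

1

Consistent assignments:
  A=knight, B=knave, C=knave, D=knave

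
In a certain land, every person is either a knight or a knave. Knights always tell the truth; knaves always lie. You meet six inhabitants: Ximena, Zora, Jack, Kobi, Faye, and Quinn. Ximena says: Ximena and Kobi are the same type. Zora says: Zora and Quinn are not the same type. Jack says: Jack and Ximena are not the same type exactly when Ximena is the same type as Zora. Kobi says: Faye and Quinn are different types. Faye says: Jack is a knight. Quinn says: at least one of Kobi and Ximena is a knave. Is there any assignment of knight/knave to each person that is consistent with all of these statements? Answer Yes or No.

Yes

One consistent assignment: Ximena=knight, Zora=knave, Jack=knight, Kobi=knight, Faye=knight, Quinn=knave.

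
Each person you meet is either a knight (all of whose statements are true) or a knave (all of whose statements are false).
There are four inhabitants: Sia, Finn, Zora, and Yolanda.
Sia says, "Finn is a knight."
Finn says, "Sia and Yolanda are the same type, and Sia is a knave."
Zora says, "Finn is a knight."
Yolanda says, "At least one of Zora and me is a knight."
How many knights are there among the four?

1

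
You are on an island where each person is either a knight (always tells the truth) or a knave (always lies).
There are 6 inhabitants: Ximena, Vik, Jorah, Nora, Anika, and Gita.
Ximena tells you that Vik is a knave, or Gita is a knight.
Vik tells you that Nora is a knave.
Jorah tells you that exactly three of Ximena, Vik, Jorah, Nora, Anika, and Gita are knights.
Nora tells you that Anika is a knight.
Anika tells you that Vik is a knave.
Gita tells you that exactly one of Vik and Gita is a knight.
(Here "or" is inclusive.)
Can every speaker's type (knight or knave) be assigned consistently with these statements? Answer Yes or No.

Yes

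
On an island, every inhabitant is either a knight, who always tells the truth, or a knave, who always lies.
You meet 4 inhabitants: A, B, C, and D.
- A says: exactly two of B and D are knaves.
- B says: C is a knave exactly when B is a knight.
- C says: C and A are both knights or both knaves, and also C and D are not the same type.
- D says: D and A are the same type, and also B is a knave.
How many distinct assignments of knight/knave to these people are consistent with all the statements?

2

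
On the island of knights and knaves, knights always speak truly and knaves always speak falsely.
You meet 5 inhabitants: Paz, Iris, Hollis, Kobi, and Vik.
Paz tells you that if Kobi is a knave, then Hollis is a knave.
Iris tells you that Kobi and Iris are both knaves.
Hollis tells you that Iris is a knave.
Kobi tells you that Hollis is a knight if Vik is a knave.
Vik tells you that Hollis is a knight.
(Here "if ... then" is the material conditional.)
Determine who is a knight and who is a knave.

Paz is a knight, Iris is a knave, Hollis is a knight, Kobi is a knight, and Vik is a knight.

Since Paz is a knight, "if Kobi is a knave, then Hollis is a knave" needs to be true, which holds.
Iris is a knave, and the claim "Kobi and Iris are both knaves" is indeed false.
Hollis (knight): "Iris is a knave" — true. ✓
Kobi (knight): "Hollis is a knight if Vik is a knave" — true. ✓
Since Vik is a knight, "Hollis is a knight" needs to be true, which holds.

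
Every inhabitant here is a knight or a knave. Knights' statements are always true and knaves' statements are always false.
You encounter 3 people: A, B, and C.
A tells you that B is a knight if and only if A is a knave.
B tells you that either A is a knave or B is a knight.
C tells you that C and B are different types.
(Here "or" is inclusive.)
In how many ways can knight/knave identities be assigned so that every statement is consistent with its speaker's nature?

2

Consistent assignments:
  A=knight, B=knave, C=knight
  A=knight, B=knave, C=knave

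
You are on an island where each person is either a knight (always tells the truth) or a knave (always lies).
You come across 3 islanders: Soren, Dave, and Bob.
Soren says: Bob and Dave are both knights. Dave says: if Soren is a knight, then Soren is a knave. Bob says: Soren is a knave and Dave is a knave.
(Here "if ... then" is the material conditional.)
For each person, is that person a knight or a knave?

Knights: Dave. Knaves: Soren and Bob.

Suppose Soren is a knight. Then Soren's statement "Bob and Dave are both knights" would have to be true. Checking the 4 ways to assign the others, none is consistent with every speaker.
(For instance, with Dave=knight, Bob=knave, Soren's claim "Bob and Dave are both knights" comes out false where it would need to be true.)
So Soren must be a knave, making "Bob and Dave are both knights" false. Taking Soren=knave, Dave=knight, Bob=knave, each remaining statement checks out:
  Dave (knight): "if Soren is a knight, then Soren is a knave" — true. ✓
  Bob (knave): "Soren is a knave and Dave is a knave" — false. ✓
This is the unique consistent assignment.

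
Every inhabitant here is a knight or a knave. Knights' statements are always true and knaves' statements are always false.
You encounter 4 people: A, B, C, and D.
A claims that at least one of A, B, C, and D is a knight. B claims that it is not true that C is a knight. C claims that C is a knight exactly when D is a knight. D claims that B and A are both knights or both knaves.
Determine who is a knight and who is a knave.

A is a knight; "at least one of A, B, C, and D is a knight" is true, as required.
Since B is a knight, "it is not true that C is a knight" needs to be true, which holds.
C is a knave, and the claim "C is a knight exactly when D is a knight" is indeed False.
D is a knight; "B and A are both knights or both knaves" is true, as required.

A is a knight, B is a knight, C is a knave, and D is a knight.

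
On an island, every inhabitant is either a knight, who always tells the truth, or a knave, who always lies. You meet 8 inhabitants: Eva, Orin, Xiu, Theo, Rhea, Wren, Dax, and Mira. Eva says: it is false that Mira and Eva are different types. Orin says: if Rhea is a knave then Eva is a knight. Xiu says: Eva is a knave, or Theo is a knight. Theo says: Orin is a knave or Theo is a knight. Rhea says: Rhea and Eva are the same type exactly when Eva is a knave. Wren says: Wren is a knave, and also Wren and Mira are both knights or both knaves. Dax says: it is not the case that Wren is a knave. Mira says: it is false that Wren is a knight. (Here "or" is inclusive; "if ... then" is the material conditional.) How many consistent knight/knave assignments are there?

0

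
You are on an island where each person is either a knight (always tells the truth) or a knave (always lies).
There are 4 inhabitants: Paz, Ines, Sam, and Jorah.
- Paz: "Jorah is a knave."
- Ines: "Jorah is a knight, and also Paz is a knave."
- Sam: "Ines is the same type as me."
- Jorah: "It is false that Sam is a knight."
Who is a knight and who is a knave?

Since Paz is a knave, "Jorah is a knave" needs to be False, which holds.
Ines is a knight, so "Jorah is a knight, and also Paz is a knave" must be True — and it is.
Sam is a knave, and the claim "Ines is the same type as me" is indeed False.
Jorah is a knight; "it is false that Sam is a knight" is True, as required.

Paz is a knave, Ines is a knight, Sam is a knave, and Jorah is a knight.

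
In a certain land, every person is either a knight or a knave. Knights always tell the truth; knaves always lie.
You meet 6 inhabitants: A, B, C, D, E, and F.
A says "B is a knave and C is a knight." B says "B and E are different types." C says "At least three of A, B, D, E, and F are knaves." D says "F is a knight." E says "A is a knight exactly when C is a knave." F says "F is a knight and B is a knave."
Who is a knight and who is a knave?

A is a knight, B is a knave, C is a knight, D is a knave, E is a knave, and F is a knave.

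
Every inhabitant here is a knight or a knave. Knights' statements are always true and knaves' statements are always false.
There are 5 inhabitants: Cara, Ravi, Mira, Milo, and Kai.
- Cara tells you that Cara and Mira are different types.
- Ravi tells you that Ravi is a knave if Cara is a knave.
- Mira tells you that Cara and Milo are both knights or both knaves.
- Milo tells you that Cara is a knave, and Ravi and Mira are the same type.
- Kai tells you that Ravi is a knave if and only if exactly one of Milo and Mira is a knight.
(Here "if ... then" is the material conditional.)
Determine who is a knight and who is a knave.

Cara is a knight, Ravi is a knight, Mira is a knave, Milo is a knave, and Kai is a knight.

Cara (knight): "Cara and Mira are different types" — True. ✓
As a knight, Ravi's statement "Ravi is a knave if Cara is a knave" should be True; it is.
Mira is a knave, so "Cara and Milo are both knights or both knaves" must be False — and it is.
Milo is a knave, so "Cara is a knave, and Ravi and Mira are the same type" must be False — and it is.
Kai is a knight, so "Ravi is a knave if and only if exactly one of Milo and Mira is a knight" must be True — and it is.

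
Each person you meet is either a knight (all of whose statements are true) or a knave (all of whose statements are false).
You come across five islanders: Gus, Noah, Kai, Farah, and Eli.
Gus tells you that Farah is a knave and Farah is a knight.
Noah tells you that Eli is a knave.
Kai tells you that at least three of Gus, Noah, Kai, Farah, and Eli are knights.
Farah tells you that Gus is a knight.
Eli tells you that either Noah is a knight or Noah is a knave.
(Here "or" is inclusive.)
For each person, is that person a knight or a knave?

Gus is a knave, and the claim "Farah is a knave and Farah is a knight" is indeed false.
Since Noah is a knave, "Eli is a knave" needs to be false, which holds.
Kai (knave): "at least three of Gus, Noah, Kai, Farah, and Eli are knights" — false. ✓
As a knave, Farah's statement "Gus is a knight" should be false; it is.
Since Eli is a knight, "either Noah is a knight or Noah is a knave" needs to be true, which holds.

Gus is a knave, Noah is a knave, Kai is a knave, Farah is a knave, and Eli is a knight.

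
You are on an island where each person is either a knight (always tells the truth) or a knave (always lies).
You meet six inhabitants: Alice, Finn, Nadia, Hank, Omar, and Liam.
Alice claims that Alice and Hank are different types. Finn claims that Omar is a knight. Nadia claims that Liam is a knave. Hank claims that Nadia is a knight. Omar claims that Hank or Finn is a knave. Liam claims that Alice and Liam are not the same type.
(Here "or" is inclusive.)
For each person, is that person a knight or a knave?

Knights: Finn, Omar, and Liam. Knaves: Alice, Nadia, and Hank.

Alice is a knave; "Alice and Hank are different types" is False, as required.
Finn is a knight, and the claim "Omar is a knight" is indeed true.
As a knave, Nadia's statement "Liam is a knave" should be False; it is.
As a knave, Hank's statement "Nadia is a knight" should be False; it is.
Omar (knight): "Hank or Finn is a knave" — true. ✓
Liam (knight): "Alice and Liam are not the same type" — true. ✓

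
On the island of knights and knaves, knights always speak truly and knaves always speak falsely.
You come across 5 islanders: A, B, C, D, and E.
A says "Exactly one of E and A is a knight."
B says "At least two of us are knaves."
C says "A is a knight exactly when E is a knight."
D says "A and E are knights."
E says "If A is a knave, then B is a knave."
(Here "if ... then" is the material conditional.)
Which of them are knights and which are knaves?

A is a knave, so "exactly one of E and A is a knight" must be False — and it is.
B (knight): "at least two of us are knaves" — true. ✓
C is a knight, and the claim "A is a knight exactly when E is a knight" is indeed true.
Since D is a knave, "A and E are knights" needs to be False, which holds.
E is a knave, so "if A is a knave, then B is a knave" must be False — and it is.

A is a knave, B is a knight, C is a knight, D is a knave, and E is a knave.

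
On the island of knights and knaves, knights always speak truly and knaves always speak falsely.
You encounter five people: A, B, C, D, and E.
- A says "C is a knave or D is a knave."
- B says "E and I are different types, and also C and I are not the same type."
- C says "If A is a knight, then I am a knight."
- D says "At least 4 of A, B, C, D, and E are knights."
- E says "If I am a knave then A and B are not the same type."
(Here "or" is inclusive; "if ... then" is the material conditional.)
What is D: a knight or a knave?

D is a knave.

Consistent assignments: {A=knight, B=knight, C=knave, D=knave, E=knave}; {A=knight, B=knave, C=knave, D=knave, E=knight}
In every consistent assignment, D is a knave.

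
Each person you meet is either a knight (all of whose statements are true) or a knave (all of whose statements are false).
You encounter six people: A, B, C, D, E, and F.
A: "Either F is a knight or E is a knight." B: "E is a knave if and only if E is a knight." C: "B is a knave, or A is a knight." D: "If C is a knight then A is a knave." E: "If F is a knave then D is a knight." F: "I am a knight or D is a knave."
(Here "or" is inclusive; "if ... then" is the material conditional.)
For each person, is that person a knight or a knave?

As a knight, A's statement "either F is a knight or E is a knight" should be True; it is.
B is a knave, so "E is a knave if and only if E is a knight" must be false — and it is.
As a knight, C's statement "B is a knave, or A is a knight" should be True; it is.
D is a knave; "if C is a knight then A is a knave" is false, as required.
E is a knight, and the claim "if F is a knave then D is a knight" is indeed True.
F is a knight, and the claim "I am a knight or D is a knave" is indeed True.

Knights: A, C, E, and F. Knaves: B and D.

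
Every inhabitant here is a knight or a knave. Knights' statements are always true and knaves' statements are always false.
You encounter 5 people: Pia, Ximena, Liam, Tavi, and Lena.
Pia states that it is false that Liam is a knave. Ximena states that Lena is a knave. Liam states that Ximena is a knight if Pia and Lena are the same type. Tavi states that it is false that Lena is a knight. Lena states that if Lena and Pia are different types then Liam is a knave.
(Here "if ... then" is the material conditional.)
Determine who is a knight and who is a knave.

Suppose Pia is a knave. Then Pia's statement "it is false that Liam is a knave" would have to be false. Checking the 16 ways to assign the others, none is consistent with every speaker.
(For instance, with Ximena=knight, Liam=knight, Tavi=knight, Lena=knave, Pia's claim "it is false that Liam is a knave" comes out true where it would need to be false.)
So Pia must be a knight, making "it is false that Liam is a knave" true. Taking Pia=knight, Ximena=knight, Liam=knight, Tavi=knight, Lena=knave, each remaining statement checks out:
  Ximena (knight): "Lena is a knave" — true. ✓
  Liam (knight): "Ximena is a knight if Pia and Lena are the same type" — true. ✓
  Tavi (knight): "it is false that Lena is a knight" — true. ✓
  Lena (knave): "if Lena and Pia are different types then Liam is a knave" — false. ✓
This is the unique consistent assignment.

Knights: Pia, Ximena, Liam, and Tavi. Knaves: Lena.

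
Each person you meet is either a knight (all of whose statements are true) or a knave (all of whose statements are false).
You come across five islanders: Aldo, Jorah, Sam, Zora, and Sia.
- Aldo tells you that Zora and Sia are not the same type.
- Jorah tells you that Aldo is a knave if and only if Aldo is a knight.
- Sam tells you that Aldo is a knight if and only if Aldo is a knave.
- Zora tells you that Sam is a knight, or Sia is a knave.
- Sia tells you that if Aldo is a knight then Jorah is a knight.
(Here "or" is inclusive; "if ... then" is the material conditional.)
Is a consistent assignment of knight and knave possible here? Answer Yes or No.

One consistent assignment: Aldo=knight, Jorah=knave, Sam=knave, Zora=knight, Sia=knave.

Yes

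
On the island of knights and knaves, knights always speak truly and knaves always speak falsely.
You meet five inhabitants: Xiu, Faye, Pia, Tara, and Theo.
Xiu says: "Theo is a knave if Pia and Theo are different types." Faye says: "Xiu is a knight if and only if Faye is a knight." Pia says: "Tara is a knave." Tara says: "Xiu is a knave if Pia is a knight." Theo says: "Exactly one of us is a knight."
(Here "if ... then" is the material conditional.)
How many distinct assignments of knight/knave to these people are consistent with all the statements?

4

Consistent assignments:
  Xiu=knight, Faye=knight, Pia=knight, Tara=knave, Theo=knave
  Xiu=knight, Faye=knight, Pia=knave, Tara=knight, Theo=knave
  Xiu=knight, Faye=knave, Pia=knight, Tara=knave, Theo=knave
  Xiu=knight, Faye=knave, Pia=knave, Tara=knight, Theo=knave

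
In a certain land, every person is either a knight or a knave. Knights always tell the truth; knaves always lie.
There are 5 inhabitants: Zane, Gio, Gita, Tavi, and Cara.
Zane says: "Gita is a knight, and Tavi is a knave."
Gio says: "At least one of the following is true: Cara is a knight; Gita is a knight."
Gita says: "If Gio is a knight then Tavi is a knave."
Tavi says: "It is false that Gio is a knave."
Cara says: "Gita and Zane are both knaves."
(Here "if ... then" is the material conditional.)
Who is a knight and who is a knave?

Knights: Gio, Tavi, and Cara. Knaves: Zane and Gita.

Zane is a knave; "Gita is a knight, and Tavi is a knave" is False, as required.
Since Gio is a knight, "at least one of the following is true: Cara is a knight; Gita is a knight" needs to be True, which holds.
Since Gita is a knave, "if Gio is a knight then Tavi is a knave" needs to be False, which holds.
Tavi (knight): "it is false that Gio is a knave" — True. ✓
Since Cara is a knight, "Gita and Zane are both knaves" needs to be True, which holds.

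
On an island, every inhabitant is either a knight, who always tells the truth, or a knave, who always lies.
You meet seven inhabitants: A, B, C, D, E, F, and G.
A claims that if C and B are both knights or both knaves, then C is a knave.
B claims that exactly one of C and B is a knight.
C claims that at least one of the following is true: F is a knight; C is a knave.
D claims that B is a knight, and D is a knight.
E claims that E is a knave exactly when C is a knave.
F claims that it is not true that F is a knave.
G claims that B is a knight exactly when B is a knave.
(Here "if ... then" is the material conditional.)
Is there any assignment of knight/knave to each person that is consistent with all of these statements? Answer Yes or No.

Checking all 128 assignments, each has at least one speaker whose statement's truth value contradicts their type.

No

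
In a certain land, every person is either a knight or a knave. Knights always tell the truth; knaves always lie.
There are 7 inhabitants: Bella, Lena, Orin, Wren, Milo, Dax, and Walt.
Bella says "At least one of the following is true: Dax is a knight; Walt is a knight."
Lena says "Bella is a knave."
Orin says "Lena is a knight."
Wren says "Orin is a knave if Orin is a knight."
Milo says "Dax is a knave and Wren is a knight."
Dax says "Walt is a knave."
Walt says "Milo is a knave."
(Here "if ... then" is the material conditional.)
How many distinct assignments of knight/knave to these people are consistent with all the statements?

0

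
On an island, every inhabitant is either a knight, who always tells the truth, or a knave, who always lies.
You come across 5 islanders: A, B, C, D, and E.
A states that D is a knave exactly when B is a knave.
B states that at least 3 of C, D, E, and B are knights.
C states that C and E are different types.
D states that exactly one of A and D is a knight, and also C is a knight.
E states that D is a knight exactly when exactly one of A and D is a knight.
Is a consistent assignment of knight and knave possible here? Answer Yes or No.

Yes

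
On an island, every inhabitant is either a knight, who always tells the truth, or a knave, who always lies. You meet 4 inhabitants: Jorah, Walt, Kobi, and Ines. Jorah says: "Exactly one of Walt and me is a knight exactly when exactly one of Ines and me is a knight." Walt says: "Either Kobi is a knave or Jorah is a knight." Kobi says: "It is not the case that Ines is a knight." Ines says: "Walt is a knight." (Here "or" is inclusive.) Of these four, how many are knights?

The unique consistent assignment is Jorah=knight, Walt=knight, Kobi=knave, Ines=knight.
That has 3 knights.

3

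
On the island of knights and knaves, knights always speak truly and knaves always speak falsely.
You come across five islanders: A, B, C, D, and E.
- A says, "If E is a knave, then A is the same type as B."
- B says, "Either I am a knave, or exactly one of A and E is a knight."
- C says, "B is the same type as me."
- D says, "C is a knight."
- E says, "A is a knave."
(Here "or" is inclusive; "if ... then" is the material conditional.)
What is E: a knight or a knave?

E is a knave.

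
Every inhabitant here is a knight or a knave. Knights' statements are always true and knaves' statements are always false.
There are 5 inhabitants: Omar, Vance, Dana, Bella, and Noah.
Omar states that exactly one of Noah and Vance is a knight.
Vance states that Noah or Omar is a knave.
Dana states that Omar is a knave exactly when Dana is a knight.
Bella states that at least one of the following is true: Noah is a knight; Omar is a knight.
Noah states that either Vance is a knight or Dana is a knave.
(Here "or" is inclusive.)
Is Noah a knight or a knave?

Noah is a knight.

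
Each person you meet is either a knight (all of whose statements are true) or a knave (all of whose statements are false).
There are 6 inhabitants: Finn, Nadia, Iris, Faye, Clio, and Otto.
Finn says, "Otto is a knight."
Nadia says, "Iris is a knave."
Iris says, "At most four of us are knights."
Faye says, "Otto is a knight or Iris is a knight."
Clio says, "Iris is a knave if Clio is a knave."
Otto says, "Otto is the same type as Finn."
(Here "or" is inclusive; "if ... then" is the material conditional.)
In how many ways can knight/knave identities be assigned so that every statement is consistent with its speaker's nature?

2

Consistent assignments:
  Finn=knight, Nadia=knight, Iris=knave, Faye=knight, Clio=knight, Otto=knight
  Finn=knight, Nadia=knave, Iris=knight, Faye=knight, Clio=knave, Otto=knight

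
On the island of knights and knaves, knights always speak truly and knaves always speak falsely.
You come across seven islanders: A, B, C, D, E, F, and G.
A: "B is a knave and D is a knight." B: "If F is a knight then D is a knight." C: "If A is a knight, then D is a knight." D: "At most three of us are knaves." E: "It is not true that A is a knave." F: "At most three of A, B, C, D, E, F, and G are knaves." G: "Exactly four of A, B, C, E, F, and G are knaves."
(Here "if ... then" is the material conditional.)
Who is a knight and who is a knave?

Knights: B, C, D, and F. Knaves: A, E, and G.

A is a knave, so "B is a knave and D is a knight" must be false — and it is.
As a knight, B's statement "if F is a knight then D is a knight" should be True; it is.
C is a knight, so "if A is a knight, then D is a knight" must be True — and it is.
D is a knight, so "at most three of us are knaves" must be True — and it is.
Since E is a knave, "it is not true that A is a knave" needs to be false, which holds.
As a knight, F's statement "at most three of A, B, C, D, E, F, and G are knaves" should be True; it is.
G (knave): "exactly four of A, B, C, E, F, and G are knaves" — false. ✓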